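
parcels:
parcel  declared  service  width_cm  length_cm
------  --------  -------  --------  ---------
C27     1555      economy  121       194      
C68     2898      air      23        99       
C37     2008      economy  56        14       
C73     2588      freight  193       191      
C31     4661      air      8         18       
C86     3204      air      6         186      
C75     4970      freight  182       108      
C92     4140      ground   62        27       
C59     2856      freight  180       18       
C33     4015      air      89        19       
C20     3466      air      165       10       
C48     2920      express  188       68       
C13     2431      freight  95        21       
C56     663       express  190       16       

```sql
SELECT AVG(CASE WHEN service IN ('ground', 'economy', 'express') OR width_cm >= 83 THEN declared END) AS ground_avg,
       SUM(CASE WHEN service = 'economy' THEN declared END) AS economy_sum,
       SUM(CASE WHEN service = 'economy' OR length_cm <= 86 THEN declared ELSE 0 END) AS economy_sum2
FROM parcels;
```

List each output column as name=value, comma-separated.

[ground_avg: service IN ('ground', 'economy', 'express') OR width_cm >= 83]
parcel=C27: ✓ → 1555
parcel=C68: ✗
parcel=C37: ✓ → 2008
parcel=C73: ✓ → 2588
parcel=C31: ✗
parcel=C86: ✗
parcel=C75: ✓ → 4970
parcel=C92: ✓ → 4140
parcel=C59: ✓ → 2856
parcel=C33: ✓ → 4015
parcel=C20: ✓ → 3466
parcel=C48: ✓ → 2920
parcel=C13: ✓ → 2431
parcel=C56: ✓ → 663
ground_avg = (1555 + 2008 + 2588 + 4970 + 4140 + 2856 + 4015 + 3466 + 2920 + 2431 + 663) / 11 = 2873.8181818182
—
[economy_sum: service = 'economy']
parcel=C27: ✓ → 1555
parcel=C68: ✗
parcel=C37: ✓ → 2008
parcel=C73: ✗
parcel=C31: ✗
parcel=C86: ✗
parcel=C75: ✗
parcel=C92: ✗
parcel=C59: ✗
parcel=C33: ✗
parcel=C20: ✗
parcel=C48: ✗
parcel=C13: ✗
parcel=C56: ✗
economy_sum = 1555 + 2008 = 3563
—
[economy_sum2: service = 'economy' OR length_cm <= 86]
parcel=C27: ✓ → 1555
parcel=C68: ✗
parcel=C37: ✓ → 2008
parcel=C73: ✗
parcel=C31: ✓ → 4661
parcel=C86: ✗
parcel=C75: ✗
parcel=C92: ✓ → 4140
parcel=C59: ✓ → 2856
parcel=C33: ✓ → 4015
parcel=C20: ✓ → 3466
parcel=C48: ✓ → 2920
parcel=C13: ✓ → 2431
parcel=C56: ✓ → 663
economy_sum2 = 1555 + 2008 + 4661 + 4140 + 2856 + 4015 + 3466 + 2920 + 2431 + 663 = 28715

ground_avg=2873.8181818182, economy_sum=3563, economy_sum2=28715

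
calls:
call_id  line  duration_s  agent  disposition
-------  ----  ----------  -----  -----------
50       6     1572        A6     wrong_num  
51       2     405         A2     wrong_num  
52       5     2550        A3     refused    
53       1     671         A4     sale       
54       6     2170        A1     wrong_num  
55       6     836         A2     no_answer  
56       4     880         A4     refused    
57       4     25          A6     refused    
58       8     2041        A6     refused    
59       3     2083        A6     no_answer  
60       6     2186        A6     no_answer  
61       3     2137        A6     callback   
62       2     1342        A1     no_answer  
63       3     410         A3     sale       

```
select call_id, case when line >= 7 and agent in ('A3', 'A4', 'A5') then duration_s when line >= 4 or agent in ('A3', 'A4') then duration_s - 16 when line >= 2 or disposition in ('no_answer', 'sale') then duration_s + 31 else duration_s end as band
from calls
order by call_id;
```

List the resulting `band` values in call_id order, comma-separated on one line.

call_id=50: line >= 4 or agent in ('A3', 'A4') → 1556
call_id=51: line >= 2 or disposition in ('no_answer', 'sale') → 436
call_id=52: line >= 4 or agent in ('A3', 'A4') → 2534
call_id=53: line >= 4 or agent in ('A3', 'A4') → 655
call_id=54: line >= 4 or agent in ('A3', 'A4') → 2154
call_id=55: line >= 4 or agent in ('A3', 'A4') → 820
call_id=56: line >= 4 or agent in ('A3', 'A4') → 864
call_id=57: line >= 4 or agent in ('A3', 'A4') → 9
call_id=58: line >= 4 or agent in ('A3', 'A4') → 2025
call_id=59: line >= 2 or disposition in ('no_answer', 'sale') → 2114
call_id=60: line >= 4 or agent in ('A3', 'A4') → 2170
call_id=61: line >= 2 or disposition in ('no_answer', 'sale') → 2168
call_id=62: line >= 2 or disposition in ('no_answer', 'sale') → 1373
call_id=63: line >= 4 or agent in ('A3', 'A4') → 394

1556, 436, 2534, 655, 2154, 820, 864, 9, 2025, 2114, 2170, 2168, 1373, 394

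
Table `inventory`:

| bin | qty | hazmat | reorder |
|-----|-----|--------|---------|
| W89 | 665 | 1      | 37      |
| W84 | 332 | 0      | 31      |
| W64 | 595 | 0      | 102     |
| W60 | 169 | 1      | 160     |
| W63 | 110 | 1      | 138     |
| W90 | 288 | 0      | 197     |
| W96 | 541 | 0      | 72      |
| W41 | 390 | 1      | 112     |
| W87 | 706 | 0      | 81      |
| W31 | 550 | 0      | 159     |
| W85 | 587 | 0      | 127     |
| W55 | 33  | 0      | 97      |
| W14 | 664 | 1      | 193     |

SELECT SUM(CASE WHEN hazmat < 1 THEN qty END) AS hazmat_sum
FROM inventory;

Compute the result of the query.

3632

bin=W89: ✗
bin=W84: ✓ → 332
bin=W64: ✓ → 595
bin=W60: ✗
bin=W63: ✗
bin=W90: ✓ → 288
bin=W96: ✓ → 541
bin=W41: ✗
bin=W87: ✓ → 706
bin=W31: ✓ → 550
bin=W85: ✓ → 587
bin=W55: ✓ → 33
bin=W14: ✗
hazmat_sum = 332 + 595 + 288 + 541 + 706 + 550 + 587 + 33 = 3632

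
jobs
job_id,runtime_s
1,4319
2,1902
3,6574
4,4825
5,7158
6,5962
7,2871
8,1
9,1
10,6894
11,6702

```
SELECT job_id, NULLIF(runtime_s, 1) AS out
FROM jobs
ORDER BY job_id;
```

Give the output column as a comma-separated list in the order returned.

4319, 1902, 6574, 4825, 7158, 5962, 2871, NULL, NULL, 6894, 6702

job_id=1: runtime_s=4319 vs 1: differ → 4319
job_id=2: runtime_s=1902 vs 1: differ → 1902
job_id=3: runtime_s=6574 vs 1: differ → 6574
job_id=4: runtime_s=4825 vs 1: differ → 4825
job_id=5: runtime_s=7158 vs 1: differ → 7158
job_id=6: runtime_s=5962 vs 1: differ → 5962
job_id=7: runtime_s=2871 vs 1: differ → 2871
job_id=8: runtime_s=1 vs 1: equal → NULL
job_id=9: runtime_s=1 vs 1: equal → NULL
job_id=10: runtime_s=6894 vs 1: differ → 6894
job_id=11: runtime_s=6702 vs 1: differ → 6702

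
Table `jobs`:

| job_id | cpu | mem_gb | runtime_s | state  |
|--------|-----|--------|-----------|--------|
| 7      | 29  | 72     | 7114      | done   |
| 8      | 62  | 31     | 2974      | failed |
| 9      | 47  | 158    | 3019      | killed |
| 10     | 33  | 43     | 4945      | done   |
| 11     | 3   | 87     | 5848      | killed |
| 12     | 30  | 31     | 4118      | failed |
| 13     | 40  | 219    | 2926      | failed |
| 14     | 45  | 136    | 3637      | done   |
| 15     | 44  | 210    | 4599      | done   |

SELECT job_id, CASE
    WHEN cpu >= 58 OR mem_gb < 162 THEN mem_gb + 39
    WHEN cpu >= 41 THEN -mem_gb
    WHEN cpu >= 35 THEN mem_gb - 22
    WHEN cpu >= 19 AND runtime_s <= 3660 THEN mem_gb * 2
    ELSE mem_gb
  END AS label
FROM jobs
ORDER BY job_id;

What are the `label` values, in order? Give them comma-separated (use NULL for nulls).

job_id=7: cpu >= 58 OR mem_gb < 162 → 111
job_id=8: cpu >= 58 OR mem_gb < 162 → 70
job_id=9: cpu >= 58 OR mem_gb < 162 → 197
job_id=10: cpu >= 58 OR mem_gb < 162 → 82
job_id=11: cpu >= 58 OR mem_gb < 162 → 126
job_id=12: cpu >= 58 OR mem_gb < 162 → 70
job_id=13: cpu >= 35 → 197
job_id=14: cpu >= 58 OR mem_gb < 162 → 175
job_id=15: cpu >= 41 → -210

111, 70, 197, 82, 126, 70, 197, 175, -210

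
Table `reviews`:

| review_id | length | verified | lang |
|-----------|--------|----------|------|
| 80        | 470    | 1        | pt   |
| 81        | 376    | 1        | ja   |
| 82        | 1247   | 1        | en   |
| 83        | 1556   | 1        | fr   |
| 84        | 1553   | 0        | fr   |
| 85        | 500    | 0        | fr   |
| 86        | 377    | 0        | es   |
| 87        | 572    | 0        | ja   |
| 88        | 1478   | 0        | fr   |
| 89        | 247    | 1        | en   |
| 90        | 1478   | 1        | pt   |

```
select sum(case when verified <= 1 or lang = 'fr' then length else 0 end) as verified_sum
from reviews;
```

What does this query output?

review_id=80: ✓ → 470
review_id=81: ✓ → 376
review_id=82: ✓ → 1247
review_id=83: ✓ → 1556
review_id=84: ✓ → 1553
review_id=85: ✓ → 500
review_id=86: ✓ → 377
review_id=87: ✓ → 572
review_id=88: ✓ → 1478
review_id=89: ✓ → 247
review_id=90: ✓ → 1478
verified_sum = 470 + 376 + 1247 + 1556 + 1553 + 500 + 377 + 572 + 1478 + 247 + 1478 = 9854

9854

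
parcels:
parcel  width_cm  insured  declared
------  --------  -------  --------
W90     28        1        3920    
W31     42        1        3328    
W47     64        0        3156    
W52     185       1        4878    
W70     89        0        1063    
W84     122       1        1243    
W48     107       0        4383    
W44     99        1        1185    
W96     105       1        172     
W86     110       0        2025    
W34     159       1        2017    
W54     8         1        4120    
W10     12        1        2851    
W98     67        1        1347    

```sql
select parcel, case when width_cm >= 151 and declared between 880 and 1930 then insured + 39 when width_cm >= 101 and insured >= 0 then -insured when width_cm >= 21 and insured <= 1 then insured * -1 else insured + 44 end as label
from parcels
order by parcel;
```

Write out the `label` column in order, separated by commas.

parcel=W10: ELSE → 45
parcel=W31: width_cm >= 21 and insured <= 1 → -1
parcel=W34: width_cm >= 101 and insured >= 0 → -1
parcel=W44: width_cm >= 21 and insured <= 1 → -1
parcel=W47: width_cm >= 21 and insured <= 1 → 0
parcel=W48: width_cm >= 101 and insured >= 0 → 0
parcel=W52: width_cm >= 101 and insured >= 0 → -1
parcel=W54: ELSE → 45
parcel=W70: width_cm >= 21 and insured <= 1 → 0
parcel=W84: width_cm >= 101 and insured >= 0 → -1
parcel=W86: width_cm >= 101 and insured >= 0 → 0
parcel=W90: width_cm >= 21 and insured <= 1 → -1
parcel=W96: width_cm >= 101 and insured >= 0 → -1
parcel=W98: width_cm >= 21 and insured <= 1 → -1

45, -1, -1, -1, 0, 0, -1, 45, 0, -1, 0, -1, -1, -1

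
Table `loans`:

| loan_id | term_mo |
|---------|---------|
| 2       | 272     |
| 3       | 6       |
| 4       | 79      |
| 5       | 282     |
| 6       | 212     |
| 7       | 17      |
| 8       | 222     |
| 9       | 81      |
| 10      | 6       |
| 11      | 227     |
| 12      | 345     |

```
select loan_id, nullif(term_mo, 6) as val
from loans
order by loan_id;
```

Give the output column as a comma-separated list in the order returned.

272, NULL, 79, 282, 212, 17, 222, 81, NULL, 227, 345

loan_id=2: term_mo=272 vs 6: differ → 272
loan_id=3: term_mo=6 vs 6: equal → NULL
loan_id=4: term_mo=79 vs 6: differ → 79
loan_id=5: term_mo=282 vs 6: differ → 282
loan_id=6: term_mo=212 vs 6: differ → 212
loan_id=7: term_mo=17 vs 6: differ → 17
loan_id=8: term_mo=222 vs 6: differ → 222
loan_id=9: term_mo=81 vs 6: differ → 81
loan_id=10: term_mo=6 vs 6: equal → NULL
loan_id=11: term_mo=227 vs 6: differ → 227
loan_id=12: term_mo=345 vs 6: differ → 345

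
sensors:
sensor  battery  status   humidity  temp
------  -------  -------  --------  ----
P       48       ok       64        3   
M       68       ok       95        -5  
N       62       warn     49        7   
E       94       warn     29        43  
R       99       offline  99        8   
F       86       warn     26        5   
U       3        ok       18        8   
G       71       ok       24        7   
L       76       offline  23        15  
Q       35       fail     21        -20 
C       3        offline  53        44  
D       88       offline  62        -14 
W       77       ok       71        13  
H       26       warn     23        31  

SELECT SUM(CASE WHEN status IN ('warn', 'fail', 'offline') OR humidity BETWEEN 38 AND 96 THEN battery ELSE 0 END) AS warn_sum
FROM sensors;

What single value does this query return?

762

sensor=P: ✓ → 48
sensor=M: ✓ → 68
sensor=N: ✓ → 62
sensor=E: ✓ → 94
sensor=R: ✓ → 99
sensor=F: ✓ → 86
sensor=U: ✗
sensor=G: ✗
sensor=L: ✓ → 76
sensor=Q: ✓ → 35
sensor=C: ✓ → 3
sensor=D: ✓ → 88
sensor=W: ✓ → 77
sensor=H: ✓ → 26
warn_sum = 48 + 68 + 62 + 94 + 99 + 86 + 76 + 35 + 3 + 88 + 77 + 26 = 762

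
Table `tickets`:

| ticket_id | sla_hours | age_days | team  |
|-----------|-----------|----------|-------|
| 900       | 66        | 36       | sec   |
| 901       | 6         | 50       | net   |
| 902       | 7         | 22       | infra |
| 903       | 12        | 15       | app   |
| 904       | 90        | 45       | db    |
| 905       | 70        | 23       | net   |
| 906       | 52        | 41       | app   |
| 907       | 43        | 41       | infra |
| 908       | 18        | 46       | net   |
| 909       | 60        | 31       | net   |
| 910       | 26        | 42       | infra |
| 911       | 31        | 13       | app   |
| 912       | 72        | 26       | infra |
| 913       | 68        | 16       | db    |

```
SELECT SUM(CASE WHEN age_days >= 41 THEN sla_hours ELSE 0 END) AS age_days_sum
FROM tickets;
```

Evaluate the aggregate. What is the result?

235

ticket_id=900: ✗
ticket_id=901: ✓ → 6
ticket_id=902: ✗
ticket_id=903: ✗
ticket_id=904: ✓ → 90
ticket_id=905: ✗
ticket_id=906: ✓ → 52
ticket_id=907: ✓ → 43
ticket_id=908: ✓ → 18
ticket_id=909: ✗
ticket_id=910: ✓ → 26
ticket_id=911: ✗
ticket_id=912: ✗
ticket_id=913: ✗
age_days_sum = 6 + 90 + 52 + 43 + 18 + 26 = 235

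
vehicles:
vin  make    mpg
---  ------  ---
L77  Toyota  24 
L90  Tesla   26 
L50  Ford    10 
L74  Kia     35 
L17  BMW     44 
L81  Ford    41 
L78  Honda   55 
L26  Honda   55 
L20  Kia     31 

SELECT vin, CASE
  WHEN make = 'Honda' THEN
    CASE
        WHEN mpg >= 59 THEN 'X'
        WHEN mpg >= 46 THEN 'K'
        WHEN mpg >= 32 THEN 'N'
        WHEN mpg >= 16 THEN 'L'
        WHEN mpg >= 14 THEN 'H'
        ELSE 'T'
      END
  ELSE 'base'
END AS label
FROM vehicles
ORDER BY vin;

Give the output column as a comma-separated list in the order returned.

vin=L17: make='BMW' → outer ELSE → base
vin=L20: make='Kia' → outer ELSE → base
vin=L26: make='Honda' → inner[mpg >= 46] → K
vin=L50: make='Ford' → outer ELSE → base
vin=L74: make='Kia' → outer ELSE → base
vin=L77: make='Toyota' → outer ELSE → base
vin=L78: make='Honda' → inner[mpg >= 46] → K
vin=L81: make='Ford' → outer ELSE → base
vin=L90: make='Tesla' → outer ELSE → base

base, base, K, base, base, base, K, base, base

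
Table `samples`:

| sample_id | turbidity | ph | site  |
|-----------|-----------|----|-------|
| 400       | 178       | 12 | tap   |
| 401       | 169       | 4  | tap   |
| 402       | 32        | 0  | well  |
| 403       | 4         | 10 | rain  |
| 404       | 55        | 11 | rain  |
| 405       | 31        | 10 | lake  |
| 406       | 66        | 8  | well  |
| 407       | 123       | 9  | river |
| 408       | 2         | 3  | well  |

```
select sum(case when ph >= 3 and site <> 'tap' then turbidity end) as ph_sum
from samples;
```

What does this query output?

sample_id=400: ✗
sample_id=401: ✗
sample_id=402: ✗
sample_id=403: ✓ → 4
sample_id=404: ✓ → 55
sample_id=405: ✓ → 31
sample_id=406: ✓ → 66
sample_id=407: ✓ → 123
sample_id=408: ✓ → 2
ph_sum = 4 + 55 + 31 + 66 + 123 + 2 = 281

281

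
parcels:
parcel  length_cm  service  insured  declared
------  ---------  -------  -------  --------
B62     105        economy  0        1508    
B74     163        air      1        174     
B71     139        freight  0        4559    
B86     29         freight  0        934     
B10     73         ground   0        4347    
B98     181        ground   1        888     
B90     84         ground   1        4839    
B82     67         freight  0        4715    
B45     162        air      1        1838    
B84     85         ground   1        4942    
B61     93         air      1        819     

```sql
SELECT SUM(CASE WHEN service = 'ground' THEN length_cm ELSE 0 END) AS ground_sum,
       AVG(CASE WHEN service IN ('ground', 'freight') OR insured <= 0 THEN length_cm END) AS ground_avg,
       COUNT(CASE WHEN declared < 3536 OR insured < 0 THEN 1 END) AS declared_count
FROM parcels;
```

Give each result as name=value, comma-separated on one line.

ground_sum=423, ground_avg=95.375, declared_count=6

[ground_sum: service = 'ground']
parcel=B62: ✗
parcel=B74: ✗
parcel=B71: ✗
parcel=B86: ✗
parcel=B10: ✓ → 73
parcel=B98: ✓ → 181
parcel=B90: ✓ → 84
parcel=B82: ✗
parcel=B45: ✗
parcel=B84: ✓ → 85
parcel=B61: ✗
ground_sum = 73 + 181 + 84 + 85 = 423
—
[ground_avg: service IN ('ground', 'freight') OR insured <= 0]
parcel=B62: ✓ → 105
parcel=B74: ✗
parcel=B71: ✓ → 139
parcel=B86: ✓ → 29
parcel=B10: ✓ → 73
parcel=B98: ✓ → 181
parcel=B90: ✓ → 84
parcel=B82: ✓ → 67
parcel=B45: ✗
parcel=B84: ✓ → 85
parcel=B61: ✗
ground_avg = (105 + 139 + 29 + 73 + 181 + 84 + 67 + 85) / 8 = 95.375
—
[declared_count: declared < 3536 OR insured < 0]
parcel=B62: ✓ → 1
parcel=B74: ✓ → 1
parcel=B71: ✗
parcel=B86: ✓ → 1
parcel=B10: ✗
parcel=B98: ✓ → 1
parcel=B90: ✗
parcel=B82: ✗
parcel=B45: ✓ → 1
parcel=B84: ✗
parcel=B61: ✓ → 1
declared_count = COUNT(1, 1, 1, 1, 1, 1) = 6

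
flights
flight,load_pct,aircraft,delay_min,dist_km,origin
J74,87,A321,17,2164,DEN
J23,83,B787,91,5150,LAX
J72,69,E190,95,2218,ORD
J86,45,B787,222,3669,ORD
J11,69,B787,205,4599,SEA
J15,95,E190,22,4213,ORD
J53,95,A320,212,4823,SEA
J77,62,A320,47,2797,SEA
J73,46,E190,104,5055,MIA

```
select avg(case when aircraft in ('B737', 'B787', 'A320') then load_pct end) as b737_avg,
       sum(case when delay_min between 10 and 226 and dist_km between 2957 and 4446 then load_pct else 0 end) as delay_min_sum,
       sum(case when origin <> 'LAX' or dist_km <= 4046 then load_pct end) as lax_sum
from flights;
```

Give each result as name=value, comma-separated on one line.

[b737_avg: aircraft in ('B737', 'B787', 'A320')]
flight=J74: ✗
flight=J23: ✓ → 83
flight=J72: ✗
flight=J86: ✓ → 45
flight=J11: ✓ → 69
flight=J15: ✗
flight=J53: ✓ → 95
flight=J77: ✓ → 62
flight=J73: ✗
b737_avg = (83 + 45 + 69 + 95 + 62) / 5 = 70.8
—
[delay_min_sum: delay_min between 10 and 226 and dist_km between 2957 and 4446]
flight=J74: ✗
flight=J23: ✗
flight=J72: ✗
flight=J86: ✓ → 45
flight=J11: ✗
flight=J15: ✓ → 95
flight=J53: ✗
flight=J77: ✗
flight=J73: ✗
delay_min_sum = 45 + 95 = 140
—
[lax_sum: origin <> 'LAX' or dist_km <= 4046]
flight=J74: ✓ → 87
flight=J23: ✗
flight=J72: ✓ → 69
flight=J86: ✓ → 45
flight=J11: ✓ → 69
flight=J15: ✓ → 95
flight=J53: ✓ → 95
flight=J77: ✓ → 62
flight=J73: ✓ → 46
lax_sum = 87 + 69 + 45 + 69 + 95 + 95 + 62 + 46 = 568

b737_avg=70.8, delay_min_sum=140, lax_sum=568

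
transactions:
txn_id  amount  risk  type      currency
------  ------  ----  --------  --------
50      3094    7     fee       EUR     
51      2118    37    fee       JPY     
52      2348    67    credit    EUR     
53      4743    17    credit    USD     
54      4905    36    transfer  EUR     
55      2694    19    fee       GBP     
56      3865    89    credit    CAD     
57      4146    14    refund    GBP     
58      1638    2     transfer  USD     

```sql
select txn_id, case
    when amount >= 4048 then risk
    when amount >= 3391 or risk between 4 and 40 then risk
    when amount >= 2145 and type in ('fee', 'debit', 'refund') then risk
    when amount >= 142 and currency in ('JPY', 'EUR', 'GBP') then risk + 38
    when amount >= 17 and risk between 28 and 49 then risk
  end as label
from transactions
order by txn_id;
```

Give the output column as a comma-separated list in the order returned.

txn_id=50: amount >= 3391 or risk between 4 and 40 → 7
txn_id=51: amount >= 3391 or risk between 4 and 40 → 37
txn_id=52: amount >= 142 and currency in ('JPY', 'EUR', 'GBP') → 105
txn_id=53: amount >= 4048 → 17
txn_id=54: amount >= 4048 → 36
txn_id=55: amount >= 3391 or risk between 4 and 40 → 19
txn_id=56: amount >= 3391 or risk between 4 and 40 → 89
txn_id=57: amount >= 4048 → 14
txn_id=58: (no match → NULL) → NULL

7, 37, 105, 17, 36, 19, 89, 14, NULL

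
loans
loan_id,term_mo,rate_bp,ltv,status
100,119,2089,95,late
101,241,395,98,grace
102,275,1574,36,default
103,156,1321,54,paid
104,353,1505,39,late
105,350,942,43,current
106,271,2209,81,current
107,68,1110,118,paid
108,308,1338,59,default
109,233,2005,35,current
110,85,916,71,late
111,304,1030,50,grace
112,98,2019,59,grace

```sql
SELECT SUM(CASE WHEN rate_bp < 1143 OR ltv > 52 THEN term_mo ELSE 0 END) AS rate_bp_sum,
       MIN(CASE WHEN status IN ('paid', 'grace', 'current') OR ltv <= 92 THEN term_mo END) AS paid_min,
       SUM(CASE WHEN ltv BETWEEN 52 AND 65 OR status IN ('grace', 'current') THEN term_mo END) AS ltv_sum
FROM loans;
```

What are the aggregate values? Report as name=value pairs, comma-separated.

rate_bp_sum=2000, paid_min=68, ltv_sum=1961

[rate_bp_sum: rate_bp < 1143 OR ltv > 52]
loan_id=100: ✓ → 119
loan_id=101: ✓ → 241
loan_id=102: ✗
loan_id=103: ✓ → 156
loan_id=104: ✗
loan_id=105: ✓ → 350
loan_id=106: ✓ → 271
loan_id=107: ✓ → 68
loan_id=108: ✓ → 308
loan_id=109: ✗
loan_id=110: ✓ → 85
loan_id=111: ✓ → 304
loan_id=112: ✓ → 98
rate_bp_sum = 119 + 241 + 156 + 350 + 271 + 68 + 308 + 85 + 304 + 98 = 2000
—
[paid_min: status IN ('paid', 'grace', 'current') OR ltv <= 92]
loan_id=100: ✗
loan_id=101: ✓ → 241
loan_id=102: ✓ → 275
loan_id=103: ✓ → 156
loan_id=104: ✓ → 353
loan_id=105: ✓ → 350
loan_id=106: ✓ → 271
loan_id=107: ✓ → 68
loan_id=108: ✓ → 308
loan_id=109: ✓ → 233
loan_id=110: ✓ → 85
loan_id=111: ✓ → 304
loan_id=112: ✓ → 98
paid_min = MIN(241, 275, 156, 353, 350, 271, 68, 308, 233, 85, 304, 98) = 68
—
[ltv_sum: ltv BETWEEN 52 AND 65 OR status IN ('grace', 'current')]
loan_id=100: ✗
loan_id=101: ✓ → 241
loan_id=102: ✗
loan_id=103: ✓ → 156
loan_id=104: ✗
loan_id=105: ✓ → 350
loan_id=106: ✓ → 271
loan_id=107: ✗
loan_id=108: ✓ → 308
loan_id=109: ✓ → 233
loan_id=110: ✗
loan_id=111: ✓ → 304
loan_id=112: ✓ → 98
ltv_sum = 241 + 156 + 350 + 271 + 308 + 233 + 304 + 98 = 1961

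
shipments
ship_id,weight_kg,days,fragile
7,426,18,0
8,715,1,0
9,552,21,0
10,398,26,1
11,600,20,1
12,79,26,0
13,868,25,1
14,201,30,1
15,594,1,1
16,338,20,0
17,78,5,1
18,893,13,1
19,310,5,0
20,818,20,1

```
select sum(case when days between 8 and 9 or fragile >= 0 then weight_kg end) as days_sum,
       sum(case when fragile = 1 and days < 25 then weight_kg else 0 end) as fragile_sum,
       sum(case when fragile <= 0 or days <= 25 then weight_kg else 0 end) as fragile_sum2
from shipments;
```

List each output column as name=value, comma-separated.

days_sum=6870, fragile_sum=2983, fragile_sum2=6271

[days_sum: days between 8 and 9 or fragile >= 0]
ship_id=7: ✓ → 426
ship_id=8: ✓ → 715
ship_id=9: ✓ → 552
ship_id=10: ✓ → 398
ship_id=11: ✓ → 600
ship_id=12: ✓ → 79
ship_id=13: ✓ → 868
ship_id=14: ✓ → 201
ship_id=15: ✓ → 594
ship_id=16: ✓ → 338
ship_id=17: ✓ → 78
ship_id=18: ✓ → 893
ship_id=19: ✓ → 310
ship_id=20: ✓ → 818
days_sum = 426 + 715 + 552 + 398 + 600 + 79 + 868 + 201 + 594 + 338 + 78 + 893 + 310 + 818 = 6870
—
[fragile_sum: fragile = 1 and days < 25]
ship_id=7: ✗
ship_id=8: ✗
ship_id=9: ✗
ship_id=10: ✗
ship_id=11: ✓ → 600
ship_id=12: ✗
ship_id=13: ✗
ship_id=14: ✗
ship_id=15: ✓ → 594
ship_id=16: ✗
ship_id=17: ✓ → 78
ship_id=18: ✓ → 893
ship_id=19: ✗
ship_id=20: ✓ → 818
fragile_sum = 600 + 594 + 78 + 893 + 818 = 2983
—
[fragile_sum2: fragile <= 0 or days <= 25]
ship_id=7: ✓ → 426
ship_id=8: ✓ → 715
ship_id=9: ✓ → 552
ship_id=10: ✗
ship_id=11: ✓ → 600
ship_id=12: ✓ → 79
ship_id=13: ✓ → 868
ship_id=14: ✗
ship_id=15: ✓ → 594
ship_id=16: ✓ → 338
ship_id=17: ✓ → 78
ship_id=18: ✓ → 893
ship_id=19: ✓ → 310
ship_id=20: ✓ → 818
fragile_sum2 = 426 + 715 + 552 + 600 + 79 + 868 + 594 + 338 + 78 + 893 + 310 + 818 = 6271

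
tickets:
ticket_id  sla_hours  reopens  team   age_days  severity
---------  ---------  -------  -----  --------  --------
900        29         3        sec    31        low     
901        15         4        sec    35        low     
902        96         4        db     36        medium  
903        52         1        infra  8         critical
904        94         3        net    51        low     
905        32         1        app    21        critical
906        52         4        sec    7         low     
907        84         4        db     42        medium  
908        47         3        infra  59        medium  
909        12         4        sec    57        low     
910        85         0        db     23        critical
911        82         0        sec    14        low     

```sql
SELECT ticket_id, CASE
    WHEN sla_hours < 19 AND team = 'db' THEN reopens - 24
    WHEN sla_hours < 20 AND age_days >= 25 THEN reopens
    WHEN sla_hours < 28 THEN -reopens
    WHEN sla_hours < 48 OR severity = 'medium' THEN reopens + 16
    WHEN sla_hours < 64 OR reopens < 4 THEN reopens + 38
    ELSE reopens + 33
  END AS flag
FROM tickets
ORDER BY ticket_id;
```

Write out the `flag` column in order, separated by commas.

19, 4, 20, 39, 41, 17, 42, 20, 19, 4, 38, 38

ticket_id=900: sla_hours < 48 OR severity = 'medium' → 19
ticket_id=901: sla_hours < 20 AND age_days >= 25 → 4
ticket_id=902: sla_hours < 48 OR severity = 'medium' → 20
ticket_id=903: sla_hours < 64 OR reopens < 4 → 39
ticket_id=904: sla_hours < 64 OR reopens < 4 → 41
ticket_id=905: sla_hours < 48 OR severity = 'medium' → 17
ticket_id=906: sla_hours < 64 OR reopens < 4 → 42
ticket_id=907: sla_hours < 48 OR severity = 'medium' → 20
ticket_id=908: sla_hours < 48 OR severity = 'medium' → 19
ticket_id=909: sla_hours < 20 AND age_days >= 25 → 4
ticket_id=910: sla_hours < 64 OR reopens < 4 → 38
ticket_id=911: sla_hours < 64 OR reopens < 4 → 38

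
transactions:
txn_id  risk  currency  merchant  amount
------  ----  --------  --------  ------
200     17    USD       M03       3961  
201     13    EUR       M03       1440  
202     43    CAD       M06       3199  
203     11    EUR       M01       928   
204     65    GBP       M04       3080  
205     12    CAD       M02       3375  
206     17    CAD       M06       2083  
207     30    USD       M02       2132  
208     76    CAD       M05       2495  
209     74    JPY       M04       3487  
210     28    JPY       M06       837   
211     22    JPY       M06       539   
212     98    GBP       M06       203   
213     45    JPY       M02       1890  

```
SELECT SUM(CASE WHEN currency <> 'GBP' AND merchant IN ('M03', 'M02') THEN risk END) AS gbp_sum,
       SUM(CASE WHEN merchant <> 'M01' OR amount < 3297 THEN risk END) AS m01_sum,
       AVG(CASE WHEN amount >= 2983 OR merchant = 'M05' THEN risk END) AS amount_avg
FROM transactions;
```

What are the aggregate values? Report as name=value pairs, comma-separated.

gbp_sum=117, m01_sum=551, amount_avg=47.8333333333

[gbp_sum: currency <> 'GBP' AND merchant IN ('M03', 'M02')]
txn_id=200: ✓ → 17
txn_id=201: ✓ → 13
txn_id=202: ✗
txn_id=203: ✗
txn_id=204: ✗
txn_id=205: ✓ → 12
txn_id=206: ✗
txn_id=207: ✓ → 30
txn_id=208: ✗
txn_id=209: ✗
txn_id=210: ✗
txn_id=211: ✗
txn_id=212: ✗
txn_id=213: ✓ → 45
gbp_sum = 17 + 13 + 12 + 30 + 45 = 117
—
[m01_sum: merchant <> 'M01' OR amount < 3297]
txn_id=200: ✓ → 17
txn_id=201: ✓ → 13
txn_id=202: ✓ → 43
txn_id=203: ✓ → 11
txn_id=204: ✓ → 65
txn_id=205: ✓ → 12
txn_id=206: ✓ → 17
txn_id=207: ✓ → 30
txn_id=208: ✓ → 76
txn_id=209: ✓ → 74
txn_id=210: ✓ → 28
txn_id=211: ✓ → 22
txn_id=212: ✓ → 98
txn_id=213: ✓ → 45
m01_sum = 17 + 13 + 43 + 11 + 65 + 12 + 17 + 30 + 76 + 74 + 28 + 22 + 98 + 45 = 551
—
[amount_avg: amount >= 2983 OR merchant = 'M05']
txn_id=200: ✓ → 17
txn_id=201: ✗
txn_id=202: ✓ → 43
txn_id=203: ✗
txn_id=204: ✓ → 65
txn_id=205: ✓ → 12
txn_id=206: ✗
txn_id=207: ✗
txn_id=208: ✓ → 76
txn_id=209: ✓ → 74
txn_id=210: ✗
txn_id=211: ✗
txn_id=212: ✗
txn_id=213: ✗
amount_avg = (17 + 43 + 65 + 12 + 76 + 74) / 6 = 47.8333333333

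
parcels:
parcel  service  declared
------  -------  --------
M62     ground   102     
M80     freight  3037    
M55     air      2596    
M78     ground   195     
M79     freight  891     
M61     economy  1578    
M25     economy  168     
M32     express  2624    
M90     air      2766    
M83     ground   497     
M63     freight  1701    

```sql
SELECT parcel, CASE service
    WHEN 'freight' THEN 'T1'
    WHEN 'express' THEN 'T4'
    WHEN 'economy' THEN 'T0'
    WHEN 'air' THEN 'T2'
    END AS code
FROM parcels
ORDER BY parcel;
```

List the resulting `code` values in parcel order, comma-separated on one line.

T0, T4, T2, T0, NULL, T1, NULL, T1, T1, NULL, T2

parcel=M25: service='economy' → T0
parcel=M32: service='express' → T4
parcel=M55: service='air' → T2
parcel=M61: service='economy' → T0
parcel=M62: (no match → NULL) → NULL
parcel=M63: service='freight' → T1
parcel=M78: (no match → NULL) → NULL
parcel=M79: service='freight' → T1
parcel=M80: service='freight' → T1
parcel=M83: (no match → NULL) → NULL
parcel=M90: service='air' → T2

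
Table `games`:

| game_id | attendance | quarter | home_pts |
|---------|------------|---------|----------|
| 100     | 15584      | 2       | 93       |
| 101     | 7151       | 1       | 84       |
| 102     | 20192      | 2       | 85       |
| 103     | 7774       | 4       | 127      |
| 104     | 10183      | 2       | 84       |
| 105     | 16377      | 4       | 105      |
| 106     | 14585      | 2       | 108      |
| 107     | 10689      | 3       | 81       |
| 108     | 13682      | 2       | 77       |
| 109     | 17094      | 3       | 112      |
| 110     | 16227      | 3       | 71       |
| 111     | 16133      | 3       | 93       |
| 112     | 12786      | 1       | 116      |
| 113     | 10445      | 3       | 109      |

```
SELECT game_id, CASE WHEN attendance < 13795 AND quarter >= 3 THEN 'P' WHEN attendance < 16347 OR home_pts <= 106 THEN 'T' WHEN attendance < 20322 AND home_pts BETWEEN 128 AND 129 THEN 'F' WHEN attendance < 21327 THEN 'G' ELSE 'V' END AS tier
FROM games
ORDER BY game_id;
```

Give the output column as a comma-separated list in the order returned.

T, T, T, P, T, T, T, P, T, G, T, T, T, P

game_id=100: attendance < 16347 OR home_pts <= 106 → T
game_id=101: attendance < 16347 OR home_pts <= 106 → T
game_id=102: attendance < 16347 OR home_pts <= 106 → T
game_id=103: attendance < 13795 AND quarter >= 3 → P
game_id=104: attendance < 16347 OR home_pts <= 106 → T
game_id=105: attendance < 16347 OR home_pts <= 106 → T
game_id=106: attendance < 16347 OR home_pts <= 106 → T
game_id=107: attendance < 13795 AND quarter >= 3 → P
game_id=108: attendance < 16347 OR home_pts <= 106 → T
game_id=109: attendance < 21327 → G
game_id=110: attendance < 16347 OR home_pts <= 106 → T
game_id=111: attendance < 16347 OR home_pts <= 106 → T
game_id=112: attendance < 16347 OR home_pts <= 106 → T
game_id=113: attendance < 13795 AND quarter >= 3 → P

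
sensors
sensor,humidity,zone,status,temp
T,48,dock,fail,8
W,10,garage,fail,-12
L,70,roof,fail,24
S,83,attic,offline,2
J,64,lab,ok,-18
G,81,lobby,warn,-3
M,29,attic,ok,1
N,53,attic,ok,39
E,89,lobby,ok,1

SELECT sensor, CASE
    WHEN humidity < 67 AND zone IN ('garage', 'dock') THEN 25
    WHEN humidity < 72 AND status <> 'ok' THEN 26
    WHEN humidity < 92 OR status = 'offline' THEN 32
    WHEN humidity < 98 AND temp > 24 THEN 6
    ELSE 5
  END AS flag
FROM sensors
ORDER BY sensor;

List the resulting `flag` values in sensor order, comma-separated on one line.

sensor=E: humidity < 92 OR status = 'offline' → 32
sensor=G: humidity < 92 OR status = 'offline' → 32
sensor=J: humidity < 92 OR status = 'offline' → 32
sensor=L: humidity < 72 AND status <> 'ok' → 26
sensor=M: humidity < 92 OR status = 'offline' → 32
sensor=N: humidity < 92 OR status = 'offline' → 32
sensor=S: humidity < 92 OR status = 'offline' → 32
sensor=T: humidity < 67 AND zone IN ('garage', 'dock') → 25
sensor=W: humidity < 67 AND zone IN ('garage', 'dock') → 25

32, 32, 32, 26, 32, 32, 32, 25, 25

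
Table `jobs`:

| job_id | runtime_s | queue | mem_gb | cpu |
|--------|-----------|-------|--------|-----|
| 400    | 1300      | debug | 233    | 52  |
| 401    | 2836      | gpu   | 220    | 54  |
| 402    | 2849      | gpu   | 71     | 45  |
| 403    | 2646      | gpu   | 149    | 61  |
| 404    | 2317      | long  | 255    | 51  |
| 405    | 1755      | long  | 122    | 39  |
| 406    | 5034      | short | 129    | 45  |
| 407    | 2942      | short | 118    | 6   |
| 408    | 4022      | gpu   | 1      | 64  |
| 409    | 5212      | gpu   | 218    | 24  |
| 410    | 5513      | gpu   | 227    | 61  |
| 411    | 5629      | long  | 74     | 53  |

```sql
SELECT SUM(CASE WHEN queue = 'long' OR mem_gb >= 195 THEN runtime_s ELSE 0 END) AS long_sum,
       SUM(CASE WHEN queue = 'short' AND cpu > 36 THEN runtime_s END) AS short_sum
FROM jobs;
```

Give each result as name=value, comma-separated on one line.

[long_sum: queue = 'long' OR mem_gb >= 195]
job_id=400: ✓ → 1300
job_id=401: ✓ → 2836
job_id=402: ✗
job_id=403: ✗
job_id=404: ✓ → 2317
job_id=405: ✓ → 1755
job_id=406: ✗
job_id=407: ✗
job_id=408: ✗
job_id=409: ✓ → 5212
job_id=410: ✓ → 5513
job_id=411: ✓ → 5629
long_sum = 1300 + 2836 + 2317 + 1755 + 5212 + 5513 + 5629 = 24562
—
[short_sum: queue = 'short' AND cpu > 36]
job_id=400: ✗
job_id=401: ✗
job_id=402: ✗
job_id=403: ✗
job_id=404: ✗
job_id=405: ✗
job_id=406: ✓ → 5034
job_id=407: ✗
job_id=408: ✗
job_id=409: ✗
job_id=410: ✗
job_id=411: ✗
short_sum = 5034

long_sum=24562, short_sum=5034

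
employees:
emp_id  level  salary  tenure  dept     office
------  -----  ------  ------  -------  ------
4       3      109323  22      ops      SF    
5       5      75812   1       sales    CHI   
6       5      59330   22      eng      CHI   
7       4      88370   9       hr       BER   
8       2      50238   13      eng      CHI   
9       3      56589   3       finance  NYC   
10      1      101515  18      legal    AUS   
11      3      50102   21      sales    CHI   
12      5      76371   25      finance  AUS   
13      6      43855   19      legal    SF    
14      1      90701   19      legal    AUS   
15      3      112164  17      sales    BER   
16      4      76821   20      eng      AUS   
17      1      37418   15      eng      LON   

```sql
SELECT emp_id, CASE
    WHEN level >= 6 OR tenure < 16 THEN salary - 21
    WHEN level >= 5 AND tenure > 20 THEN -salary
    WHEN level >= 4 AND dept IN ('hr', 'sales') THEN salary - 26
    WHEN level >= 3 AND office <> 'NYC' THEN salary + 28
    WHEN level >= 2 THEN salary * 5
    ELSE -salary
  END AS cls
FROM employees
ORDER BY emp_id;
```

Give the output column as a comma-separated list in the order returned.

emp_id=4: level >= 3 AND office <> 'NYC' → 109351
emp_id=5: level >= 6 OR tenure < 16 → 75791
emp_id=6: level >= 5 AND tenure > 20 → -59330
emp_id=7: level >= 6 OR tenure < 16 → 88349
emp_id=8: level >= 6 OR tenure < 16 → 50217
emp_id=9: level >= 6 OR tenure < 16 → 56568
emp_id=10: ELSE → -101515
emp_id=11: level >= 3 AND office <> 'NYC' → 50130
emp_id=12: level >= 5 AND tenure > 20 → -76371
emp_id=13: level >= 6 OR tenure < 16 → 43834
emp_id=14: ELSE → -90701
emp_id=15: level >= 3 AND office <> 'NYC' → 112192
emp_id=16: level >= 3 AND office <> 'NYC' → 76849
emp_id=17: level >= 6 OR tenure < 16 → 37397

109351, 75791, -59330, 88349, 50217, 56568, -101515, 50130, -76371, 43834, -90701, 112192, 76849, 37397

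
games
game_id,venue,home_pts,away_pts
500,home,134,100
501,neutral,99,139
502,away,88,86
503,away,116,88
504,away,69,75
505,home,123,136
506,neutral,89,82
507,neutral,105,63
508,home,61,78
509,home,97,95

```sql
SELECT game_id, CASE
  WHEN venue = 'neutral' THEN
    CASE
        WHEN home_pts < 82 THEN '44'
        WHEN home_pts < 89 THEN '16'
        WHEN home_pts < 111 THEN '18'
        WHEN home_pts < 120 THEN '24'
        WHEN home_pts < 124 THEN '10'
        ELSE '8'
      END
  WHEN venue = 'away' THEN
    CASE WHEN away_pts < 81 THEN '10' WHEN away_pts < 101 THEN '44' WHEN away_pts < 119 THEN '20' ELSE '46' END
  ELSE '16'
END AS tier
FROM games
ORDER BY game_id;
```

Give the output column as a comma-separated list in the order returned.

16, 18, 44, 44, 10, 16, 18, 18, 16, 16

game_id=500: venue='home' → outer ELSE → 16
game_id=501: venue='neutral' → inner[home_pts < 111] → 18
game_id=502: venue='away' → inner[away_pts < 101] → 44
game_id=503: venue='away' → inner[away_pts < 101] → 44
game_id=504: venue='away' → inner[away_pts < 81] → 10
game_id=505: venue='home' → outer ELSE → 16
game_id=506: venue='neutral' → inner[home_pts < 111] → 18
game_id=507: venue='neutral' → inner[home_pts < 111] → 18
game_id=508: venue='home' → outer ELSE → 16
game_id=509: venue='home' → outer ELSE → 16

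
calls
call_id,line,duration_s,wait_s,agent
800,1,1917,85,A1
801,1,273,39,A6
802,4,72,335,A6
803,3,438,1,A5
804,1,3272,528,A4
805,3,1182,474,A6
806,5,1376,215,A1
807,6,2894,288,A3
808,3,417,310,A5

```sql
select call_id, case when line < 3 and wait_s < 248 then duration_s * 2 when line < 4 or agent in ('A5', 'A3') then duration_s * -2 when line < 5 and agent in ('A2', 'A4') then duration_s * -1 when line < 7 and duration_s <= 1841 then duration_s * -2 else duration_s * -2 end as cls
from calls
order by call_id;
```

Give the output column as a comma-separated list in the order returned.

3834, 546, -144, -876, -6544, -2364, -2752, -5788, -834

call_id=800: line < 3 and wait_s < 248 → 3834
call_id=801: line < 3 and wait_s < 248 → 546
call_id=802: line < 7 and duration_s <= 1841 → -144
call_id=803: line < 4 or agent in ('A5', 'A3') → -876
call_id=804: line < 4 or agent in ('A5', 'A3') → -6544
call_id=805: line < 4 or agent in ('A5', 'A3') → -2364
call_id=806: line < 7 and duration_s <= 1841 → -2752
call_id=807: line < 4 or agent in ('A5', 'A3') → -5788
call_id=808: line < 4 or agent in ('A5', 'A3') → -834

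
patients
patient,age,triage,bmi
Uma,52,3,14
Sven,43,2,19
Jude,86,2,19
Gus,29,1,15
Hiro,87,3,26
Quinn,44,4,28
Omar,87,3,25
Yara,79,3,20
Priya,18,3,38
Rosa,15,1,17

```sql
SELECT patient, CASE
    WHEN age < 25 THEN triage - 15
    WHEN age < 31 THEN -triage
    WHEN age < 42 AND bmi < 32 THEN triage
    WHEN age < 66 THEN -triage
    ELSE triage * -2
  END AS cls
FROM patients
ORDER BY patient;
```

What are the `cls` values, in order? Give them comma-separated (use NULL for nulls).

patient=Gus: age < 31 → -1
patient=Hiro: ELSE → -6
patient=Jude: ELSE → -4
patient=Omar: ELSE → -6
patient=Priya: age < 25 → -12
patient=Quinn: age < 66 → -4
patient=Rosa: age < 25 → -14
patient=Sven: age < 66 → -2
patient=Uma: age < 66 → -3
patient=Yara: ELSE → -6

-1, -6, -4, -6, -12, -4, -14, -2, -3, -6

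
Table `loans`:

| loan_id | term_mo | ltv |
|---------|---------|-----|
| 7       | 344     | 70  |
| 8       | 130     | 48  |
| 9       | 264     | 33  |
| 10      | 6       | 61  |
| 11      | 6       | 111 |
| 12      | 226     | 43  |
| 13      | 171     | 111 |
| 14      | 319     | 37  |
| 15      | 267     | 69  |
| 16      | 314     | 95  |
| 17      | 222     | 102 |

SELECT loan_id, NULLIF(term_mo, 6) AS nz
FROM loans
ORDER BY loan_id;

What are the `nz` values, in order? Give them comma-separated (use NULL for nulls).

loan_id=7: term_mo=344 vs 6: differ → 344
loan_id=8: term_mo=130 vs 6: differ → 130
loan_id=9: term_mo=264 vs 6: differ → 264
loan_id=10: term_mo=6 vs 6: equal → NULL
loan_id=11: term_mo=6 vs 6: equal → NULL
loan_id=12: term_mo=226 vs 6: differ → 226
loan_id=13: term_mo=171 vs 6: differ → 171
loan_id=14: term_mo=319 vs 6: differ → 319
loan_id=15: term_mo=267 vs 6: differ → 267
loan_id=16: term_mo=314 vs 6: differ → 314
loan_id=17: term_mo=222 vs 6: differ → 222

344, 130, 264, NULL, NULL, 226, 171, 319, 267, 314, 222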